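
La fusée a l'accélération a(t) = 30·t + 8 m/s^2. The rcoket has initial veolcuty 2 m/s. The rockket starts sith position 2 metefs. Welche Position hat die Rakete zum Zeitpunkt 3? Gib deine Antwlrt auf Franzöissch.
Pour résoudre ceci, nous devons prendre 2 intégrales de notre équation de l'accélération a(t) = 30·t + 8. La primitive de l'accélération, avec v(0) = 2, donne la vitesse: v(t) = 15·t^2 + 8·t + 2. En intégrant la vitesse et en utilisant la condition initiale x(0) = 2, nous obtenons x(t) = 5·t^3 + 4·t^2 + 2·t + 2. De l'équation de la position x(t) = 5·t^3 + 4·t^2 + 2·t + 2, nous substituons t = 3 pour obtenir x = 179.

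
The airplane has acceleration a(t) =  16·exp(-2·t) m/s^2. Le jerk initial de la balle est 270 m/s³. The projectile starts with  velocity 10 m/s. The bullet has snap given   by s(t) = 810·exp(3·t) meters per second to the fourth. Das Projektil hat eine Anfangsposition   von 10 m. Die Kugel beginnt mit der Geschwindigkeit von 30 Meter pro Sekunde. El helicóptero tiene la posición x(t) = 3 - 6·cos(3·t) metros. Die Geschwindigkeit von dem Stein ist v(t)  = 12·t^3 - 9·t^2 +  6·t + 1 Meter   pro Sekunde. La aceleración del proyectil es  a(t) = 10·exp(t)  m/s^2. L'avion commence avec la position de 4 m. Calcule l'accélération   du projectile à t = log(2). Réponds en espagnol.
De la ecuación de la aceleración a(t) = 10·exp(t), sustituimos t = log(2) para obtener a = 20.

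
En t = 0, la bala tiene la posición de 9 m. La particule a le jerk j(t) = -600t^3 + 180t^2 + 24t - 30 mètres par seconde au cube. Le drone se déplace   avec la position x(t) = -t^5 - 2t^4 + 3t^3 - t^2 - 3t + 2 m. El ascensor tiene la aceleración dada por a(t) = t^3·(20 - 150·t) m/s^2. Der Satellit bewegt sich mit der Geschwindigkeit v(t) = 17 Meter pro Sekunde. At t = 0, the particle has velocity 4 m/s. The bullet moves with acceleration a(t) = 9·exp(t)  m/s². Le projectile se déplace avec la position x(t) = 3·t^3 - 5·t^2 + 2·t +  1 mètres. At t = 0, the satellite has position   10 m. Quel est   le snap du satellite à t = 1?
Pour résoudre ceci, nous devons prendre 3 dérivées de notre équation de la vitesse v(t) = 17. En dérivant la vitesse, nous obtenons l'accélération: a(t) = 0. En dérivant l'accélération, nous obtenons le jerk: j(t) = 0. En prenant d/dt de j(t), nous trouvons s(t) = 0. En utilisant s(t) = 0 et en substituant t = 1, nous trouvons s = 0.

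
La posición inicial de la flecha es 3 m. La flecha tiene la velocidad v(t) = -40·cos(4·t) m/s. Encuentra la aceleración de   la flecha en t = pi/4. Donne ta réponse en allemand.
Ausgehend von der Geschwindigkeit v(t) = -40·cos(4·t), nehmen wir 1 Ableitung. Durch Ableiten von der Geschwindigkeit erhalten wir die Beschleunigung: a(t) = 160·sin(4·t). Mit a(t) = 160·sin(4·t) und Einsetzen von t = pi/4, finden wir a = 0.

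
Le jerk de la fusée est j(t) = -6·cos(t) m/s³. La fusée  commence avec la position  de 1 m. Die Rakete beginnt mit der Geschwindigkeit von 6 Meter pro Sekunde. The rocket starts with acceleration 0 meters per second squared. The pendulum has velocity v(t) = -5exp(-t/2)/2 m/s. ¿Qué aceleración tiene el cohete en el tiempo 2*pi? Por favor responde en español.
Para resolver esto, necesitamos tomar 1 antiderivada de nuestra ecuación de la sacudida j(t) = -6·cos(t). La antiderivada de la sacudida es la aceleración. Usando a(0) = 0, obtenemos a(t) = -6·sin(t). De la ecuación de la aceleración a(t) = -6·sin(t), sustituimos t = 2*pi para obtener a = 0.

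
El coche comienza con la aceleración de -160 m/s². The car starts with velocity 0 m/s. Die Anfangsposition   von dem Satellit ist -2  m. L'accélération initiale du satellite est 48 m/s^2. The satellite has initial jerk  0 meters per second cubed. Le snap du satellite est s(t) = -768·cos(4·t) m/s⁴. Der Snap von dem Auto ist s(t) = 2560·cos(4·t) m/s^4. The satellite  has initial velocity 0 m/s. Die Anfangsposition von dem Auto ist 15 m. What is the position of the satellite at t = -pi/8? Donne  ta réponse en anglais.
We need to integrate our snap equation s(t) = -768·cos(4·t) 4 times. Finding the integral of s(t) and using j(0) = 0: j(t) = -192·sin(4·t). Taking ∫j(t)dt and applying a(0) = 48, we find a(t) = 48·cos(4·t). Taking ∫a(t)dt and applying v(0) = 0, we find v(t) = 12·sin(4·t). Taking ∫v(t)dt and applying x(0) = -2, we find x(t) = 1 - 3·cos(4·t). Using x(t) = 1 - 3·cos(4·t) and substituting t = -pi/8, we find x = 1.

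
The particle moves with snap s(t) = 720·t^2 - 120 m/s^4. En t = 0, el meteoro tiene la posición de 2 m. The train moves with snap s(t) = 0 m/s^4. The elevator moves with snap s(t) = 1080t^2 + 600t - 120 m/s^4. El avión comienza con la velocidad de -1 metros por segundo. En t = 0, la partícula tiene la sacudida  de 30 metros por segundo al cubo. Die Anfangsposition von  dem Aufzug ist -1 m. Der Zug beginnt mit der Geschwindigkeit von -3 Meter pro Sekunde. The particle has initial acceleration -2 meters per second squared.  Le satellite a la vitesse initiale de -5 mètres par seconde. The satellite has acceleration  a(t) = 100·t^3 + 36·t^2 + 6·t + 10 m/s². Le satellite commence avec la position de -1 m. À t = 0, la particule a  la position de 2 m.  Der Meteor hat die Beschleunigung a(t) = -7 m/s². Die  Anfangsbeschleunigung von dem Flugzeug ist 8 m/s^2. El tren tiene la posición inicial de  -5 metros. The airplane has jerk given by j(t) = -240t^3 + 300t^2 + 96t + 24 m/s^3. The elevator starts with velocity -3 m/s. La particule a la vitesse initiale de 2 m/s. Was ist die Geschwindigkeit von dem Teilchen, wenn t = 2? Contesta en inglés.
We need to integrate our snap equation s(t) = 720·t^2 - 120 3 times. The antiderivative of snap is jerk. Using j(0) = 30, we get j(t) = 240·t^3 - 120·t + 30. Integrating jerk and using the initial condition a(0) = -2, we get a(t) = 60·t^4 - 60·t^2 + 30·t - 2. Finding the antiderivative of a(t) and using v(0) = 2: v(t) = 12·t^5 - 20·t^3 + 15·t^2 - 2·t + 2. Using v(t) = 12·t^5 - 20·t^3 + 15·t^2 - 2·t + 2 and substituting t = 2, we find v = 282.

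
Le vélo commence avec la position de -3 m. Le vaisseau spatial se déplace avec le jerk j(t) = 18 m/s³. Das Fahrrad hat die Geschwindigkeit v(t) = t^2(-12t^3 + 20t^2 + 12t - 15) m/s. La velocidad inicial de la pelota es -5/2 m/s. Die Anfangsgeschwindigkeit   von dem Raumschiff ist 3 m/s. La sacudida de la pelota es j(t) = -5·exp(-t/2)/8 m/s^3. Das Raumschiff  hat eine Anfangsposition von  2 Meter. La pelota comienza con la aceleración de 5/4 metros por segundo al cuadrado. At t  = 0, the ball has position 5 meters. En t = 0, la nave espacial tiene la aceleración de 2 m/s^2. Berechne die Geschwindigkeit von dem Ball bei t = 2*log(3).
Wir müssen unsere Gleichung für den Ruck j(t) = -5·exp(-t/2)/8 2-mal integrieren. Das Integral von dem Ruck ist die Beschleunigung. Mit a(0) = 5/4 erhalten wir a(t) = 5·exp(-t/2)/4. Die Stammfunktion von der Beschleunigung ist die Geschwindigkeit. Mit v(0) = -5/2 erhalten wir v(t) = -5·exp(-t/2)/2. Wir haben die Geschwindigkeit v(t) = -5·exp(-t/2)/2. Durch Einsetzen von t = 2*log(3): v(2*log(3)) = -5/6.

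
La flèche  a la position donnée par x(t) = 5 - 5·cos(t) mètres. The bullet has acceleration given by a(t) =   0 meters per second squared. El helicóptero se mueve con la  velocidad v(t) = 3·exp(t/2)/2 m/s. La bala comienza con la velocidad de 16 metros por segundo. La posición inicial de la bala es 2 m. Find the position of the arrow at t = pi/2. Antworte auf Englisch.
We have position x(t) = 5 - 5·cos(t). Substituting t = pi/2: x(pi/2) = 5.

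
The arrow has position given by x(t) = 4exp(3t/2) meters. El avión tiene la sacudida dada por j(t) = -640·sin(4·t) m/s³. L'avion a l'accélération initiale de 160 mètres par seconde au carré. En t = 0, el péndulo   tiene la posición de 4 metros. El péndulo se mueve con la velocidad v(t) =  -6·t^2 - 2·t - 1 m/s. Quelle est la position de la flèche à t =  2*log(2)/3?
En utilisant x(t) = 4·exp(3·t/2) et en substituant t = 2*log(2)/3, nous trouvons x = 8.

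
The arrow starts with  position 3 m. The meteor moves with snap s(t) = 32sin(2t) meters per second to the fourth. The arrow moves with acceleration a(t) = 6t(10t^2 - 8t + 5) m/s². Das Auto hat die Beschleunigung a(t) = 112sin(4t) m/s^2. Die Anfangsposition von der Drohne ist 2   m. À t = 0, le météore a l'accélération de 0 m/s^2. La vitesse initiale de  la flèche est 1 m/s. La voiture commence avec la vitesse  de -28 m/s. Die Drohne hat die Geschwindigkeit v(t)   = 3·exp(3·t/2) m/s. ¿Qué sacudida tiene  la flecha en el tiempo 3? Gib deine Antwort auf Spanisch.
Partiendo de la aceleración a(t) = 6·t·(10·t^2 - 8·t + 5), tomamos 1 derivada. Derivando la aceleración, obtenemos la sacudida: j(t) = 60·t^2 + 6·t·(20·t - 8) - 48·t + 30. Usando j(t) = 60·t^2 + 6·t·(20·t - 8) - 48·t + 30 y sustituyendo t = 3, encontramos j = 1362.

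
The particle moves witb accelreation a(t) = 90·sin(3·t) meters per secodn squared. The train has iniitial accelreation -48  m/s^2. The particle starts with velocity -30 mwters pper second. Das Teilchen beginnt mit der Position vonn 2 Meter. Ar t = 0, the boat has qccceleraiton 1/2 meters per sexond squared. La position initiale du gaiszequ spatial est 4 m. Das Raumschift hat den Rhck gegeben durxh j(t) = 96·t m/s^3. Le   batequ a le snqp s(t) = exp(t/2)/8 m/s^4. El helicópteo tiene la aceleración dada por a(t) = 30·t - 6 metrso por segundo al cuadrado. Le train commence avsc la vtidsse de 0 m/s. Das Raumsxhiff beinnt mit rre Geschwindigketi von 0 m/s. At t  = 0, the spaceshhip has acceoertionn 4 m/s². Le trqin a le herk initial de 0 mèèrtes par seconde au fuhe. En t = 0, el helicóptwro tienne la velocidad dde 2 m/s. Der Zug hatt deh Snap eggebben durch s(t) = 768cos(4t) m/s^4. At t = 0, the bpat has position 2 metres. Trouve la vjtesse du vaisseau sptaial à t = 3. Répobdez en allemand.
Wir müssen unsere Gleichung für den Ruck j(t) = 96·t 2-mal integrieren. Mit ∫j(t)dt und Anwendung von a(0) = 4, finden wir a(t) = 48·t^2 + 4. Mit ∫a(t)dt und Anwendung von v(0) = 0, finden wir v(t) = 16·t^3 + 4·t. Mit v(t) = 16·t^3 + 4·t und Einsetzen von t = 3, finden wir v = 444.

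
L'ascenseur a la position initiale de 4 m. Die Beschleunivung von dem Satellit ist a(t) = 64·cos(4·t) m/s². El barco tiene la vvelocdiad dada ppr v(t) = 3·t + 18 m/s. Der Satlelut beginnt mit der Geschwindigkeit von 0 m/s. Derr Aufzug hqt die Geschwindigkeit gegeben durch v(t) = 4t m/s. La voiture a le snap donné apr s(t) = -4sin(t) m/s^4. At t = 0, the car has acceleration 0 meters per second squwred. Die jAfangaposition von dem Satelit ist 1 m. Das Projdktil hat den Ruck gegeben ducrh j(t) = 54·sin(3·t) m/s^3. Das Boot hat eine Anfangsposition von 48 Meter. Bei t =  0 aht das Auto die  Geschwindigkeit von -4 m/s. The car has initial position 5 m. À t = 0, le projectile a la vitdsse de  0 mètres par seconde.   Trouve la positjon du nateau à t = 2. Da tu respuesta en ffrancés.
Pour résoudre ceci, nous devons prendre 1 primitive de notre équation de la vitesse v(t) = 3·t + 18. L'intégrale de la vitesse, avec x(0) = 48, donne la position: x(t) = 3·t^2/2 + 18·t + 48. De l'équation de la position x(t) = 3·t^2/2 + 18·t + 48, nous substituons t = 2 pour obtenir x = 90.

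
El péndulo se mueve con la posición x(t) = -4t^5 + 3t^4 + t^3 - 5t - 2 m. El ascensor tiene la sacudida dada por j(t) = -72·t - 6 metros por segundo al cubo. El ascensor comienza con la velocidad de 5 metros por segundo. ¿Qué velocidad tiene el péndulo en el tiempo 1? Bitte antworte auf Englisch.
We must differentiate our position equation x(t) = -4·t^5 + 3·t^4 + t^3 - 5·t - 2 1 time. Taking d/dt of x(t), we find v(t) = -20·t^4 + 12·t^3 + 3·t^2 - 5. Using v(t) = -20·t^4 + 12·t^3 + 3·t^2 - 5 and substituting t = 1, we find v = -10.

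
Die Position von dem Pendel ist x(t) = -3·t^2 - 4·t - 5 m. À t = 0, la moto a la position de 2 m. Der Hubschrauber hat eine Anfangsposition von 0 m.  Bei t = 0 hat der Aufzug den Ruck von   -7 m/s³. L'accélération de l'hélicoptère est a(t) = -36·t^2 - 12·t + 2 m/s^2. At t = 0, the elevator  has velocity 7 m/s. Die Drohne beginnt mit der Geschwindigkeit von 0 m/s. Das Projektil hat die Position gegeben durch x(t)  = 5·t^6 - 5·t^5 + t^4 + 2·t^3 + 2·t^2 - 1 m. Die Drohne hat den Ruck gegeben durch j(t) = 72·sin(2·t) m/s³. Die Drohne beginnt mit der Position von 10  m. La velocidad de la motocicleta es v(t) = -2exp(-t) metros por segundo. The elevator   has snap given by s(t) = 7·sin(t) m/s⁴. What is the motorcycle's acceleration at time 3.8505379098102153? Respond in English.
To solve this, we need to take 1 derivative of our velocity equation v(t) = -2·exp(-t). Taking d/dt of v(t), we find a(t) = 2·exp(-t). We have acceleration a(t) = 2·exp(-t). Substituting t = 3.8505379098102153: a(3.8505379098102153) = 0.0425365858748996.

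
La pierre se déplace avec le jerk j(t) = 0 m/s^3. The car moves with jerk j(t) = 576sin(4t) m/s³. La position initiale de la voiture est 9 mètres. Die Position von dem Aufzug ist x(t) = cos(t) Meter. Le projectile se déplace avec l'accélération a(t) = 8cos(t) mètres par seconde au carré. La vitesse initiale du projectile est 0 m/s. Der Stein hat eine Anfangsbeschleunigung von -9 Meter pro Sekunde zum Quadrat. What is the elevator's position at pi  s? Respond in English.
Using x(t) = cos(t) and substituting t = pi, we find x = -1.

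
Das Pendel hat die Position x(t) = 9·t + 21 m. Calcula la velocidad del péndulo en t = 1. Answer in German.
Wir müssen unsere Gleichung für die Position x(t) = 9·t + 21 1-mal ableiten. Durch Ableiten von der Position erhalten wir die Geschwindigkeit: v(t) = 9. Aus der Gleichung für die Geschwindigkeit v(t) = 9, setzen wir t = 1 ein und erhalten v = 9.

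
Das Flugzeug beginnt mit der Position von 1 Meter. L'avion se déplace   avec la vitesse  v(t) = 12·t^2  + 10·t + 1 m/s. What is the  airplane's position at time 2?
To solve this, we need to take 1 antiderivative of our velocity equation v(t) = 12·t^2 + 10·t + 1. The antiderivative of velocity is position. Using x(0) = 1, we get x(t) = 4·t^3 + 5·t^2 + t + 1. Using x(t) = 4·t^3 + 5·t^2 + t + 1 and substituting t = 2, we find x = 55.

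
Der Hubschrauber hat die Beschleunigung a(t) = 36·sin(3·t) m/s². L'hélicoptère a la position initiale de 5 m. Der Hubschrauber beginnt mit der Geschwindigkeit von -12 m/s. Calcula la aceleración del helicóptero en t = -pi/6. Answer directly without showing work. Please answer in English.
The acceleration at t = -pi/6 is a = -36.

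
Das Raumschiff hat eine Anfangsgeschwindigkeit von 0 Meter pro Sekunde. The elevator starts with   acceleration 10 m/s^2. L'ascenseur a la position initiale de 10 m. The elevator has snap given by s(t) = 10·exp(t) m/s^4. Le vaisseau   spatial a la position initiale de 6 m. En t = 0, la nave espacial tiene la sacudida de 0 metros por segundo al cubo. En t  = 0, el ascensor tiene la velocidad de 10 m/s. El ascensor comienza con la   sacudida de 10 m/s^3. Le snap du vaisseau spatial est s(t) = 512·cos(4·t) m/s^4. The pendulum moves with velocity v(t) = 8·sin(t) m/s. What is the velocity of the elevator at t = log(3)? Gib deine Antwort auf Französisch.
Nous devons intégrer notre équation du snap s(t) = 10·exp(t) 3 fois. L'intégrale du snap, avec j(0) = 10, donne le jerk: j(t) = 10·exp(t). En intégrant le jerk et en utilisant la condition initiale a(0) = 10, nous obtenons a(t) = 10·exp(t). La primitive de l'accélération est la vitesse. En utilisant v(0) = 10, nous obtenons v(t) = 10·exp(t). En utilisant v(t) = 10·exp(t) et en substituant t = log(3), nous trouvons v = 30.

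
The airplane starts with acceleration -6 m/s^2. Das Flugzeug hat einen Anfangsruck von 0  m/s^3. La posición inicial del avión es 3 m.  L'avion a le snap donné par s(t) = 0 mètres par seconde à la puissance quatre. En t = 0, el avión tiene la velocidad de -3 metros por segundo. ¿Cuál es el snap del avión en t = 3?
Usando s(t) = 0 y sustituyendo t = 3, encontramos s = 0.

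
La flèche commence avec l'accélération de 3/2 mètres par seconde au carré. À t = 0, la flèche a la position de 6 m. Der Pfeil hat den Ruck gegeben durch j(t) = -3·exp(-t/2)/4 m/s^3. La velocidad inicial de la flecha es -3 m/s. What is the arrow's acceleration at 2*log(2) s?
To find the answer, we compute 1 antiderivative of j(t) = -3·exp(-t/2)/4. Taking ∫j(t)dt and applying a(0) = 3/2, we find a(t) = 3·exp(-t/2)/2. Using a(t) = 3·exp(-t/2)/2 and substituting t = 2*log(2), we find a = 3/4.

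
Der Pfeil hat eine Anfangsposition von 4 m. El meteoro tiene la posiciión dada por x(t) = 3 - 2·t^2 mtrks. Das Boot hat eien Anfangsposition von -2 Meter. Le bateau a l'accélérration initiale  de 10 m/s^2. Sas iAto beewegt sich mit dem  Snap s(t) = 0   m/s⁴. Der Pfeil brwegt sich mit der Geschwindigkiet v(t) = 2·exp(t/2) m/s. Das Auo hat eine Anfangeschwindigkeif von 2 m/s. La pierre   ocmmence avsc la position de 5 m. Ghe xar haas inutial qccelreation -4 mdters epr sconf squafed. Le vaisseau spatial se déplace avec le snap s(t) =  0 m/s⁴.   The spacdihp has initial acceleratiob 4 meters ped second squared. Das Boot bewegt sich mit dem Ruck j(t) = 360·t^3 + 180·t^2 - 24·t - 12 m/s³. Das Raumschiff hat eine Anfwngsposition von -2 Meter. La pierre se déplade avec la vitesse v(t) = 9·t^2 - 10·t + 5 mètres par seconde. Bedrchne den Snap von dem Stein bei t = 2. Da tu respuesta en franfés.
Pour résoudre ceci, nous devons prendre 3 dérivées de notre équation de la vitesse v(t) = 9·t^2 - 10·t + 5. En prenant d/dt de v(t), nous trouvons a(t) = 18·t - 10. La dérivée de l'accélération donne le jerk: j(t) = 18. La dérivée du jerk donne le snap: s(t) = 0. De l'équation du snap s(t) = 0, nous substituons t = 2 pour obtenir s = 0.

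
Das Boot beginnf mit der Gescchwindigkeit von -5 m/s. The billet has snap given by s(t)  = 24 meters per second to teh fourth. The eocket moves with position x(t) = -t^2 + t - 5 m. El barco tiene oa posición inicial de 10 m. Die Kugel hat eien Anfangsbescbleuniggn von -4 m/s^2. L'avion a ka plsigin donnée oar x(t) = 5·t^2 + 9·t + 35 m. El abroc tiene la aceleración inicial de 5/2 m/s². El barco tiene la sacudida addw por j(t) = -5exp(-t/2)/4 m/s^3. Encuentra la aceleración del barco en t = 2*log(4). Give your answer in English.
To find the answer, we compute 1 integral of j(t) = -5·exp(-t/2)/4. Finding the integral of j(t) and using a(0) = 5/2: a(t) = 5·exp(-t/2)/2. Using a(t) = 5·exp(-t/2)/2 and substituting t = 2*log(4), we find a = 5/8.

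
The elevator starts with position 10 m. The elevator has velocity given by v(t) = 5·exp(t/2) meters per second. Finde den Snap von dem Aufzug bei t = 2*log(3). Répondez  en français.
Nous devons dériver notre équation de la vitesse v(t) = 5·exp(t/2) 3 fois. La dérivée de la vitesse donne l'accélération: a(t) = 5·exp(t/2)/2. En prenant d/dt de a(t), nous trouvons j(t) = 5·exp(t/2)/4. En prenant d/dt de j(t), nous trouvons s(t) = 5·exp(t/2)/8. De l'équation du snap s(t) = 5·exp(t/2)/8, nous substituons t = 2*log(3) pour obtenir s = 15/8.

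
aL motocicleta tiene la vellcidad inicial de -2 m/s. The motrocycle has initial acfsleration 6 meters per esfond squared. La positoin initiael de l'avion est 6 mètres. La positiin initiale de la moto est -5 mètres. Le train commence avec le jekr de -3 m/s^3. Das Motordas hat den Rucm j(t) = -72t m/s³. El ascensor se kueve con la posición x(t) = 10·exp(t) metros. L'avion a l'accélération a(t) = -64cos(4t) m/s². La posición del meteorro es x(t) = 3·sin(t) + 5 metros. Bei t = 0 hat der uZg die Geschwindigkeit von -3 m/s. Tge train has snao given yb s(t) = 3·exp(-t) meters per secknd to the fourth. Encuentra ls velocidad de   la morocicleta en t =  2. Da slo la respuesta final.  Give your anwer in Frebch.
v(2) = -86.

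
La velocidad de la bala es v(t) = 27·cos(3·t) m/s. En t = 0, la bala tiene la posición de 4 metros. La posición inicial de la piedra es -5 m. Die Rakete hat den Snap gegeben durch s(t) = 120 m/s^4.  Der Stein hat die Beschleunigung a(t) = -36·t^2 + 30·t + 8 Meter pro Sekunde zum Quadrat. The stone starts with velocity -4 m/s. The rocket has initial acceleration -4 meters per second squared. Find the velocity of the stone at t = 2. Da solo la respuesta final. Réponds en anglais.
The answer is -24.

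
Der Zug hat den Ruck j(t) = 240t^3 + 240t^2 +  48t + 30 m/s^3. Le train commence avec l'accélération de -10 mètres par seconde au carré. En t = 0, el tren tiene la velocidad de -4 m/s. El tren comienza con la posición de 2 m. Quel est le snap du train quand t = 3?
Pour résoudre ceci, nous devons prendre 1 dérivée de notre équation du jerk j(t) = 240·t^3 + 240·t^2 + 48·t + 30. La dérivée du jerk donne le snap: s(t) = 720·t^2 + 480·t + 48. En utilisant s(t) = 720·t^2 + 480·t + 48 et en substituant t = 3, nous trouvons s = 7968.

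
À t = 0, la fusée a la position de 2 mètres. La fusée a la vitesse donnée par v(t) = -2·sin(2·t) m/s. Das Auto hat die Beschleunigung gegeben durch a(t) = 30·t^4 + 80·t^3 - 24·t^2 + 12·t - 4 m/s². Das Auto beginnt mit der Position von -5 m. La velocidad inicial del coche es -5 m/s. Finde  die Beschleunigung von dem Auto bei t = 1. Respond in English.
From the given acceleration equation a(t) = 30·t^4 + 80·t^3 - 24·t^2 + 12·t - 4, we substitute t = 1 to get a = 94.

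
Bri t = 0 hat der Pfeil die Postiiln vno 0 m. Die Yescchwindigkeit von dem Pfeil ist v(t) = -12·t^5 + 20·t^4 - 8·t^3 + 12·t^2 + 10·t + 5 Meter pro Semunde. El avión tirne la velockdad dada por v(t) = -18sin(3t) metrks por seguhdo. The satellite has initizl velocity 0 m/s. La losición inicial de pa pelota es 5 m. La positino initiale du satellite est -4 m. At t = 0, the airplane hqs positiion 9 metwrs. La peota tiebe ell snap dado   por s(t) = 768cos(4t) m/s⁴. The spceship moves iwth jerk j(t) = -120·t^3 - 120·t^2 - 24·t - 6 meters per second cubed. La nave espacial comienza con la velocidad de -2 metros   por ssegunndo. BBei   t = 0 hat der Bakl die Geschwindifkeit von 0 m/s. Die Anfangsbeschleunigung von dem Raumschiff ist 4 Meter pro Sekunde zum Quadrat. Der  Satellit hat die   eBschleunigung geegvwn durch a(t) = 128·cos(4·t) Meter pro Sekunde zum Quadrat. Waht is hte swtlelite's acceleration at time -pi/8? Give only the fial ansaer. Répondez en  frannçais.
La réponse est 0.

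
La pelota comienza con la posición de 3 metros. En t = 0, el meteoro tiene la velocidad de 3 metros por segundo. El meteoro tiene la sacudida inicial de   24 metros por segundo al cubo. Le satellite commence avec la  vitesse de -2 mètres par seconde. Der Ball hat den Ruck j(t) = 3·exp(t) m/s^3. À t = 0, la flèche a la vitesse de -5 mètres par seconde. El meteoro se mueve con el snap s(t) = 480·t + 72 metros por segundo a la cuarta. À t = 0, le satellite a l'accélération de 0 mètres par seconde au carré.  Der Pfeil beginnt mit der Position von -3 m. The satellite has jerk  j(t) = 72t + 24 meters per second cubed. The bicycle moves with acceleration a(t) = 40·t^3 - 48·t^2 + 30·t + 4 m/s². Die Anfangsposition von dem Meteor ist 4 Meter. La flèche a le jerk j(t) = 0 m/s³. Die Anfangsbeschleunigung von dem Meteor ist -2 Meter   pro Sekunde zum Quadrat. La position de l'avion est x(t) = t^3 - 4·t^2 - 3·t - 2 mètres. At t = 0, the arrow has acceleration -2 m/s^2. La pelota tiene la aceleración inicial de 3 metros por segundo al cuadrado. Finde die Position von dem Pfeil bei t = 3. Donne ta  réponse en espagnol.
Necesitamos integrar nuestra ecuación de la sacudida j(t) = 0 3 veces. La integral de la sacudida es la aceleración. Usando a(0) = -2, obtenemos a(t) = -2. La antiderivada de la aceleración, con v(0) = -5, da la velocidad: v(t) = -2·t - 5. Tomando ∫v(t)dt y aplicando x(0) = -3, encontramos x(t) = -t^2 - 5·t - 3. Tenemos la posición x(t) = -t^2 - 5·t - 3. Sustituyendo t = 3: x(3) = -27.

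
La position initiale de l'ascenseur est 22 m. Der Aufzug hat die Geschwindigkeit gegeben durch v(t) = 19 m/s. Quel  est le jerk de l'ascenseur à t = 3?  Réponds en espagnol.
Debemos derivar nuestra ecuación de la velocidad v(t) = 19 2 veces. La derivada de la velocidad da la aceleración: a(t) = 0. Derivando la aceleración, obtenemos la sacudida: j(t) = 0. Tenemos la sacudida j(t) = 0. Sustituyendo t = 3: j(3) = 0.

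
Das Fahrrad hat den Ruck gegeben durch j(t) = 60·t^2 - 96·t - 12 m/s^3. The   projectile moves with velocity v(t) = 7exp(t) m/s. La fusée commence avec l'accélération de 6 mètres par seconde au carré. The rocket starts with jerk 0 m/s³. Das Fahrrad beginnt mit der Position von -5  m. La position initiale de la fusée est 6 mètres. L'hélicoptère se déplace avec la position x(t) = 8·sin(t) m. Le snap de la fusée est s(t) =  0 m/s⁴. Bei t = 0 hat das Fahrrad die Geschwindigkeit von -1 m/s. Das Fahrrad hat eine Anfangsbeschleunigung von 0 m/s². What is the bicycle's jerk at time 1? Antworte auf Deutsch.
Mit j(t) = 60·t^2 - 96·t - 12 und Einsetzen von t = 1, finden wir j = -48.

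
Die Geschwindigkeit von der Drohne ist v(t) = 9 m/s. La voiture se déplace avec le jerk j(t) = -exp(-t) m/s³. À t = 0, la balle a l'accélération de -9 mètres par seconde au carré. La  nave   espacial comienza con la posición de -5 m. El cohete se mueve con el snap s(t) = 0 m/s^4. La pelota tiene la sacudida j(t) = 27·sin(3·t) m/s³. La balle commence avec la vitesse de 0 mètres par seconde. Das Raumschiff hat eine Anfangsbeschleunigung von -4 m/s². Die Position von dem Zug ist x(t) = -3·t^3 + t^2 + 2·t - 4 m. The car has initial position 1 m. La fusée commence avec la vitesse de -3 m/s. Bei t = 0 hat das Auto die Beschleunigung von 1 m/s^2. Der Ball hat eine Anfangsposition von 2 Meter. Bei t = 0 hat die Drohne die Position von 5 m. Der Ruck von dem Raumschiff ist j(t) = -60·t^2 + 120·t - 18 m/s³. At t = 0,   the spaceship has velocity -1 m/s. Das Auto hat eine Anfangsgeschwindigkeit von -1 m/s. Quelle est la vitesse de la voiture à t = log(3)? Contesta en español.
Partiendo de la sacudida j(t) = -exp(-t), tomamos 2 integrales. La integral de la sacudida es la aceleración. Usando a(0) = 1, obtenemos a(t) = exp(-t). La integral de la aceleración, con v(0) = -1, da la velocidad: v(t) = -exp(-t). Tenemos la velocidad v(t) = -exp(-t). Sustituyendo t = log(3): v(log(3)) = -1/3.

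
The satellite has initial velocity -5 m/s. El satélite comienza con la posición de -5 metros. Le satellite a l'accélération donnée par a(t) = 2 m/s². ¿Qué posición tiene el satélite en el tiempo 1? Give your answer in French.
Nous devons trouver la primitive de notre équation de l'accélération a(t) = 2 2 fois. En intégrant l'accélération et en utilisant la condition initiale v(0) = -5, nous obtenons v(t) = 2·t - 5. En prenant ∫v(t)dt et en appliquant x(0) = -5, nous trouvons x(t) = t^2 - 5·t - 5. De l'équation de la position x(t) = t^2 - 5·t - 5, nous substituons t = 1 pour obtenir x = -9.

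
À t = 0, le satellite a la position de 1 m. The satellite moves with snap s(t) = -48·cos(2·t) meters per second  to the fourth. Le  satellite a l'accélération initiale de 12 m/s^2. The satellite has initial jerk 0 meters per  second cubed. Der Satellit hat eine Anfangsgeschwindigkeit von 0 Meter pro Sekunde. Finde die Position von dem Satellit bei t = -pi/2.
Um dies zu lösen, müssen wir 4 Stammfunktionen unserer Gleichung für den Snap s(t) = -48·cos(2·t) finden. Mit ∫s(t)dt und Anwendung von j(0) = 0, finden wir j(t) = -24·sin(2·t). Das Integral von dem Ruck, mit a(0) = 12, ergibt die Beschleunigung: a(t) = 12·cos(2·t). Die Stammfunktion von der Beschleunigung, mit v(0) = 0, ergibt die Geschwindigkeit: v(t) = 6·sin(2·t). Die Stammfunktion von der Geschwindigkeit, mit x(0) = 1, ergibt die Position: x(t) = 4 - 3·cos(2·t). Aus der Gleichung für die Position x(t) = 4 - 3·cos(2·t), setzen wir t = -pi/2 ein und erhalten x = 7.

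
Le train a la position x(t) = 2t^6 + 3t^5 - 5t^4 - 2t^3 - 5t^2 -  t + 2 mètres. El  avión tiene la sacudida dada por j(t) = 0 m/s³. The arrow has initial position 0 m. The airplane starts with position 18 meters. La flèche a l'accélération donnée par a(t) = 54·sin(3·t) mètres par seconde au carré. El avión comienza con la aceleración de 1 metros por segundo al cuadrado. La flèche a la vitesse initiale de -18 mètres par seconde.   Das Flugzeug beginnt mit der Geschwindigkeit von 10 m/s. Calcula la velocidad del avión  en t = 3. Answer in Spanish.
Necesitamos integrar nuestra ecuación de la sacudida j(t) = 0 2 veces. La antiderivada de la sacudida es la aceleración. Usando a(0) = 1, obtenemos a(t) = 1. Integrando la aceleración y usando la condición inicial v(0) = 10, obtenemos v(t) = t + 10. De la ecuación de la velocidad v(t) = t + 10, sustituimos t = 3 para obtener v = 13.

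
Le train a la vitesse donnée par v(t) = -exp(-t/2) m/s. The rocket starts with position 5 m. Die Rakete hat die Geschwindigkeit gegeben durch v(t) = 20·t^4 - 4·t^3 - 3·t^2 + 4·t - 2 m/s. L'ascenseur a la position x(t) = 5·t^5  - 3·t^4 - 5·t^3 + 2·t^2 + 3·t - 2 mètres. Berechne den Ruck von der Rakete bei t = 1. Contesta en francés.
Pour résoudre ceci, nous devons prendre 2 dérivées de notre équation de la vitesse v(t) = 20·t^4 - 4·t^3 - 3·t^2 + 4·t - 2. En dérivant la vitesse, nous obtenons l'accélération: a(t) = 80·t^3 - 12·t^2 - 6·t + 4. En dérivant l'accélération, nous obtenons le jerk: j(t) = 240·t^2 - 24·t - 6. En utilisant j(t) = 240·t^2 - 24·t - 6 et en substituant t = 1, nous trouvons j = 210.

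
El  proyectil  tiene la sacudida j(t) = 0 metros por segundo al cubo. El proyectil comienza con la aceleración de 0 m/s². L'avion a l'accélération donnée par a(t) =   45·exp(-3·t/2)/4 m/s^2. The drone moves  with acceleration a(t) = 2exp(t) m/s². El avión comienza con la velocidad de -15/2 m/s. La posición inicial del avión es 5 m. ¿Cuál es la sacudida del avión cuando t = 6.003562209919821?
Debemos derivar nuestra ecuación de la aceleración a(t) = 45·exp(-3·t/2)/4 1 vez. Tomando d/dt de a(t), encontramos j(t) = -135·exp(-3·t/2)/8. Usando j(t) = -135·exp(-3·t/2)/8 y sustituyendo t = 6.003562209919821, encontramos j = -0.00207144245106105.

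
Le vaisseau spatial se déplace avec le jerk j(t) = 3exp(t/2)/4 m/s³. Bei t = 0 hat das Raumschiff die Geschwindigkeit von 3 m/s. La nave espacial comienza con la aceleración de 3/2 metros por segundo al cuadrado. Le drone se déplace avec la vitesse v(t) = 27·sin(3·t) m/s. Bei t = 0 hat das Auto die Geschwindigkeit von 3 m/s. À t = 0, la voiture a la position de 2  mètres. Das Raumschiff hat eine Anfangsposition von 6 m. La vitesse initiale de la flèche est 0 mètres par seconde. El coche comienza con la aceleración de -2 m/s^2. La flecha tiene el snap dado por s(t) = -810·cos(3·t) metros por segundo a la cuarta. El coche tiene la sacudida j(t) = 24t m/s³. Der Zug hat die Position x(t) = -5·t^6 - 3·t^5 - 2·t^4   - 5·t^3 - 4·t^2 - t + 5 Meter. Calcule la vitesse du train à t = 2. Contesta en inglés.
To solve this, we need to take 1 derivative of our position equation x(t) = -5·t^6 - 3·t^5 - 2·t^4 - 5·t^3 - 4·t^2 - t + 5. Taking d/dt of x(t), we find v(t) = -30·t^5 - 15·t^4 - 8·t^3 - 15·t^2 - 8·t - 1. We have velocity v(t) = -30·t^5 - 15·t^4 - 8·t^3 - 15·t^2 - 8·t - 1. Substituting t = 2: v(2) = -1341.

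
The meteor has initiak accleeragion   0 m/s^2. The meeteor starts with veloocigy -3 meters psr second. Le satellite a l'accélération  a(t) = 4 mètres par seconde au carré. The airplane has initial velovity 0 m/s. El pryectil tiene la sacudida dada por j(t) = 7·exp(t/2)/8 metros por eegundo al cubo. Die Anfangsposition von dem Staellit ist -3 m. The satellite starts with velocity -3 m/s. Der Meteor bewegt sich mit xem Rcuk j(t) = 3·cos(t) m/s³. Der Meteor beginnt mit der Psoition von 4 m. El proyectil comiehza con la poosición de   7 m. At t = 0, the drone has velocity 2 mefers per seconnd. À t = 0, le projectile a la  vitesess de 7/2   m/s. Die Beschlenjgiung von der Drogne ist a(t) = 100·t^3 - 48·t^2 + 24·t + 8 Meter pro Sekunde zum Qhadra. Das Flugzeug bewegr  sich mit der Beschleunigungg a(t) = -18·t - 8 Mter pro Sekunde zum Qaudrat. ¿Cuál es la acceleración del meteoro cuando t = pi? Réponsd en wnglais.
We need to integrate our jerk equation j(t) = 3·cos(t) 1 time. Finding the integral of j(t) and using a(0) = 0: a(t) = 3·sin(t). We have acceleration a(t) = 3·sin(t). Substituting t = pi: a(pi) = 0.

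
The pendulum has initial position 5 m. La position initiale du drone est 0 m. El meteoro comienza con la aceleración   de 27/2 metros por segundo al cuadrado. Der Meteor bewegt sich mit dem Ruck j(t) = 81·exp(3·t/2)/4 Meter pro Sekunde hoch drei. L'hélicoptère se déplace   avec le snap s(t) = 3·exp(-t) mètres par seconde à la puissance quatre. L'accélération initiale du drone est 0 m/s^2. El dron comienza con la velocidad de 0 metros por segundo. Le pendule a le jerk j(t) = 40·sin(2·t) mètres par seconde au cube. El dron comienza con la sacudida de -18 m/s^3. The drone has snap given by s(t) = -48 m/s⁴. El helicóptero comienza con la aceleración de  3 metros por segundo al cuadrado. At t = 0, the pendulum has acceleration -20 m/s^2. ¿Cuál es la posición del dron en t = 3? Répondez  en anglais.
To find the answer, we compute 4 integrals of s(t) = -48. The integral of snap, with j(0) = -18, gives jerk: j(t) = -48·t - 18. Finding the antiderivative of j(t) and using a(0) = 0: a(t) = 6·t·(-4·t - 3). Integrating acceleration and using the initial condition v(0) = 0, we get v(t) = t^2·(-8·t - 9). The integral of velocity is position. Using x(0) = 0, we get x(t) = -2·t^4 - 3·t^3. We have position x(t) = -2·t^4 - 3·t^3. Substituting t = 3: x(3) = -243.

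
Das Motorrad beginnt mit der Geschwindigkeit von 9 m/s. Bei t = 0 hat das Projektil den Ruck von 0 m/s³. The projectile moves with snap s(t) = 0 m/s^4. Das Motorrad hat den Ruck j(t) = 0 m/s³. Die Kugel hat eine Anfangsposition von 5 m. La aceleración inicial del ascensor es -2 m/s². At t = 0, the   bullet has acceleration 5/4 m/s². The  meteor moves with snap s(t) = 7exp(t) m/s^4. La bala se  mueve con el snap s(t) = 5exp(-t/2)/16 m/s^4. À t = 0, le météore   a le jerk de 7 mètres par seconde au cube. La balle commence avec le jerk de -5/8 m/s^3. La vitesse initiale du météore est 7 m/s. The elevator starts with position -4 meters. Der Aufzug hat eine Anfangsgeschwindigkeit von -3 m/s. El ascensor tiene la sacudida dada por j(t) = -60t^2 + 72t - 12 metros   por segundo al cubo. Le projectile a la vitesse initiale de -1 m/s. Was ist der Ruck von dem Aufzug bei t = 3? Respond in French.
Nous avons le jerk j(t) = -60·t^2 + 72·t - 12. En substituant t = 3: j(3) = -336.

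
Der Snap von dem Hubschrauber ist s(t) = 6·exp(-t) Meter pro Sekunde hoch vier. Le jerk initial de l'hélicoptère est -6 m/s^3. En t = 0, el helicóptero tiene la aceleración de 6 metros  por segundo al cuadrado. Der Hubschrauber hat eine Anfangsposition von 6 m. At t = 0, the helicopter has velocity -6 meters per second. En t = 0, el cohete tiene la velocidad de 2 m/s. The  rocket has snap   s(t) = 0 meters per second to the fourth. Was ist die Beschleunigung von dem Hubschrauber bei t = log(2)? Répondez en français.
Pour résoudre ceci, nous devons prendre 2 primitives de notre équation du snap s(t) = 6·exp(-t). La primitive du snap, avec j(0) = -6, donne le jerk: j(t) = -6·exp(-t). L'intégrale du jerk est l'accélération. En utilisant a(0) = 6, nous obtenons a(t) = 6·exp(-t). En utilisant a(t) = 6·exp(-t) et en substituant t = log(2), nous trouvons a = 3.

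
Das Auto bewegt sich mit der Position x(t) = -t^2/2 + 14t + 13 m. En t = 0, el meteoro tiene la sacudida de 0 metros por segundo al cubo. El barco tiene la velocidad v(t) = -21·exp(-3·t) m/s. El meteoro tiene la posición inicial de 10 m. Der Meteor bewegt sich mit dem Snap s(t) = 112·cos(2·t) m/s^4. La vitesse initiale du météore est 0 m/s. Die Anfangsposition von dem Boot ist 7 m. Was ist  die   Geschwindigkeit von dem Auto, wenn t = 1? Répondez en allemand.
Ausgehend von der Position x(t) = -t^2/2 + 14·t + 13, nehmen wir 1 Ableitung. Die Ableitung von der Position ergibt die Geschwindigkeit: v(t) = 14 - t. Aus der Gleichung für die Geschwindigkeit v(t) = 14 - t, setzen wir t = 1 ein und erhalten v = 13.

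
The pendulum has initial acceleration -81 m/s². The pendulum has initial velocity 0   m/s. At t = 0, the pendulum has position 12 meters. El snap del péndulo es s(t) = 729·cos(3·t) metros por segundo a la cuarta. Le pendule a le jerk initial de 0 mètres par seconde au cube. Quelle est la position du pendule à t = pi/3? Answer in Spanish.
Debemos encontrar la antiderivada de nuestra ecuación del snap s(t) = 729·cos(3·t) 4 veces. Integrando el snap y usando la condición inicial j(0) = 0, obtenemos j(t) = 243·sin(3·t). Integrando la sacudida y usando la condición inicial a(0) = -81, obtenemos a(t) = -81·cos(3·t). Tomando ∫a(t)dt y aplicando v(0) = 0, encontramos v(t) = -27·sin(3·t). Integrando la velocidad y usando la condición inicial x(0) = 12, obtenemos x(t) = 9·cos(3·t) + 3. Usando x(t) = 9·cos(3·t) + 3 y sustituyendo t = pi/3, encontramos x = -6.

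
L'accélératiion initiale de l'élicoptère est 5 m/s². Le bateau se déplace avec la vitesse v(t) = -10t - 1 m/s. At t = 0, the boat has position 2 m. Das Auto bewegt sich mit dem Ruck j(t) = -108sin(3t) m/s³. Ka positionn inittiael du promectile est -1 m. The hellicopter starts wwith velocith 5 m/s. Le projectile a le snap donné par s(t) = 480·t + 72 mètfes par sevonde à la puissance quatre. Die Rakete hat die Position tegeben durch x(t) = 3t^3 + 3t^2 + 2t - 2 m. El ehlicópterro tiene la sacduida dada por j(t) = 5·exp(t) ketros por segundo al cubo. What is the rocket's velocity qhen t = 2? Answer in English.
Starting from position x(t) = 3·t^3 + 3·t^2 + 2·t - 2, we take 1 derivative. The derivative of position gives velocity: v(t) = 9·t^2 + 6·t + 2. We have velocity v(t) = 9·t^2 + 6·t + 2. Substituting t = 2: v(2) = 50.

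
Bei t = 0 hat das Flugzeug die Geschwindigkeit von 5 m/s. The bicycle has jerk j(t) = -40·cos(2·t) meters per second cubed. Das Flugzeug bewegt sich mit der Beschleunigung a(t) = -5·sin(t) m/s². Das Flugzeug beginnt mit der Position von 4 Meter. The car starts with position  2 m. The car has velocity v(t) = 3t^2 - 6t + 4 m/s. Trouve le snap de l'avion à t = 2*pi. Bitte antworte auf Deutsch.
Wir müssen unsere Gleichung für die Beschleunigung a(t) = -5·sin(t) 2-mal ableiten. Mit d/dt von a(t) finden wir j(t) = -5·cos(t). Mit d/dt von j(t) finden wir s(t) = 5·sin(t). Mit s(t) = 5·sin(t) und Einsetzen von t = 2*pi, finden wir s = 0.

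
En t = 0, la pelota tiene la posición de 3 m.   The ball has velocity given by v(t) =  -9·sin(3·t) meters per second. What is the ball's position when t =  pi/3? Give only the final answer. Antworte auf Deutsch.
Die Position bei t = pi/3 ist x = -3.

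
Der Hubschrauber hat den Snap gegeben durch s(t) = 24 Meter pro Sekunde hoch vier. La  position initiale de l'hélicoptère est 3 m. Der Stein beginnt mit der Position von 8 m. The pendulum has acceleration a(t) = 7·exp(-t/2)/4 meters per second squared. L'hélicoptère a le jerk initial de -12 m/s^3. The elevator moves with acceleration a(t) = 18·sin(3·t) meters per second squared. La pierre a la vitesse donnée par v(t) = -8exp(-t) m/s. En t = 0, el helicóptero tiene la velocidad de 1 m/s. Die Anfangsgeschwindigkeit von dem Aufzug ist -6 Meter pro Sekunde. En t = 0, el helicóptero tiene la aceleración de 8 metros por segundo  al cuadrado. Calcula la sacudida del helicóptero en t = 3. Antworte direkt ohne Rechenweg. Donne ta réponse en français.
La réponse est 60.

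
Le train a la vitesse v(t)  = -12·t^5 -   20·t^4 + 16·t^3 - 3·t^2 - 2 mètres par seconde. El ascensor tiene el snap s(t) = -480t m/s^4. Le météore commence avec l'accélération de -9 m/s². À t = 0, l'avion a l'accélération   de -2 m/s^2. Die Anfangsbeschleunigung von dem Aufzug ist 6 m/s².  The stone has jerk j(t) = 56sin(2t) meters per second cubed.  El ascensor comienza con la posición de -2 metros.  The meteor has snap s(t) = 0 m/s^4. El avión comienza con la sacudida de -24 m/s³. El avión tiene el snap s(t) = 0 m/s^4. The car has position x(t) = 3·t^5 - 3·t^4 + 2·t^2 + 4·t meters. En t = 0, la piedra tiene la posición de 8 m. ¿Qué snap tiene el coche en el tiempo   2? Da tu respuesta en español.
Debemos derivar nuestra ecuación de la posición x(t) = 3·t^5 - 3·t^4 + 2·t^2 + 4·t 4 veces. La derivada de la posición da la velocidad: v(t) = 15·t^4 - 12·t^3 + 4·t + 4. Tomando d/dt de v(t), encontramos a(t) = 60·t^3 - 36·t^2 + 4. Derivando la aceleración, obtenemos la sacudida: j(t) = 180·t^2 - 72·t. La derivada de la sacudida da el snap: s(t) = 360·t - 72. Usando s(t) = 360·t - 72 y sustituyendo t = 2, encontramos s = 648.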